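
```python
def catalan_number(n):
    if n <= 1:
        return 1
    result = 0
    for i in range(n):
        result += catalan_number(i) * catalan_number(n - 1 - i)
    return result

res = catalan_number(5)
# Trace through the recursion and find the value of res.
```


catalan_number(5)
= sum of catalan_number(i) * catalan_number(5-1-i) for i in 0..4
First compute sub-values bottom-up:
  catalan_number(0) = 1, catalan_number(1) = 1
  catalan_number(2) = 1*1 + 1*1 = 2
  catalan_number(3) = 1*2 + 1*1 + 2*1 = 5
  catalan_number(4) = 1*5 + 1*2 + 2*1 + 5*1 = 14
Now catalan_number(5):
  catalan_number(0)*catalan_number(4) = 1*14 = 14
  catalan_number(1)*catalan_number(3) = 1*5 = 5
  catalan_number(2)*catalan_number(2) = 2*2 = 4
  catalan_number(3)*catalan_number(1) = 5*1 = 5
  catalan_number(4)*catalan_number(0) = 14*1 = 14
= 14 + 5 + 4 + 5 + 14
= 42


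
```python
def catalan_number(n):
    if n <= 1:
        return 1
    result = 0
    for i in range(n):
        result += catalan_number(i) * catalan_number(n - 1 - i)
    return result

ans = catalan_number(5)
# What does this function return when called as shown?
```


catalan_number(5)
= sum of catalan_number(i) * catalan_number(5-1-i) for i in 0..4
First compute sub-values bottom-up:
  catalan_number(0) = 1, catalan_number(1) = 1
  catalan_number(2) = 1*1 + 1*1 = 2
  catalan_number(3) = 1*2 + 1*1 + 2*1 = 5
  catalan_number(4) = 1*5 + 1*2 + 2*1 + 5*1 = 14
Now catalan_number(5):
  catalan_number(0)*catalan_number(4) = 1*14 = 14
  catalan_number(1)*catalan_number(3) = 1*5 = 5
  catalan_number(2)*catalan_number(2) = 2*2 = 4
  catalan_number(3)*catalan_number(1) = 5*1 = 5
  catalan_number(4)*catalan_number(0) = 14*1 = 14
= 14 + 5 + 4 + 5 + 14
= 42


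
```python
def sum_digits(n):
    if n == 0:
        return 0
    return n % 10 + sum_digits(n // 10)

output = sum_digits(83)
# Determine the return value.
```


sum_digits(83)
= 3 + sum_digits(8)
= 3 + 8 + sum_digits(0)
= 3 + 8 + 0
= 11


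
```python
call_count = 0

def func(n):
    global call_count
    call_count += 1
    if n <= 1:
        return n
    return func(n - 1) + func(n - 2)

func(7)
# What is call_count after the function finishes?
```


func(7) calls func(6) and func(5); each non-base call branches into two more.
Let C(k) = total number of calls made by func(k), including the call to func(k) itself.
Base cases: C(0) = 1, C(1) = 1
Recurrence: C(k) = 1 + C(k-1) + C(k-2)
  C(2) = 1 + C(1) + C(0) = 1 + 1 + 1 = 3
  C(3) = 1 + C(2) + C(1) = 1 + 3 + 1 = 5
  C(4) = 1 + C(3) + C(2) = 1 + 5 + 3 = 9
  C(5) = 1 + C(4) + C(3) = 1 + 9 + 5 = 15
  C(6) = 1 + C(5) + C(4) = 1 + 15 + 9 = 25
  C(7) = 1 + C(6) + C(5) = 1 + 25 + 15 = 41
Total calls = C(7) = 41


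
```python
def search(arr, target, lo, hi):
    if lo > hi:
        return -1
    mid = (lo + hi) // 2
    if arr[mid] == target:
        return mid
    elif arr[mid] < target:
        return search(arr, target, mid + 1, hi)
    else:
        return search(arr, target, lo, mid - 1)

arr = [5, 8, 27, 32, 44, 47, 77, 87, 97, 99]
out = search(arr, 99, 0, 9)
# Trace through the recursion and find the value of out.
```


search(arr, 99, 0, 9)
lo=0, hi=9, mid=4, arr[mid]=44
44 < 99, search right half
lo=5, hi=9, mid=7, arr[mid]=87
87 < 99, search right half
lo=8, hi=9, mid=8, arr[mid]=97
97 < 99, search right half
lo=9, hi=9, mid=9, arr[mid]=99
arr[9] == 99, found at index 9
= 9


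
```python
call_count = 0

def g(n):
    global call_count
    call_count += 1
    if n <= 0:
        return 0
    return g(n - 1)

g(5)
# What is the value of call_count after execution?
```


g(5) calls g(4) calls ... calls g(0)
Total calls: 5 + 1 (for base case) = 6


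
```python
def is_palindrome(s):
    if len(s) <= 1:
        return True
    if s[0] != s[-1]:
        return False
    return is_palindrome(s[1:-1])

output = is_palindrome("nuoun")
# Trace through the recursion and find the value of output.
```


is_palindrome("nuoun")
"nuoun": s[0]='n' == s[-1]='n' -> is_palindrome("uou")
"uou": s[0]='u' == s[-1]='u' -> is_palindrome("o")
"o": len <= 1 -> True
= True


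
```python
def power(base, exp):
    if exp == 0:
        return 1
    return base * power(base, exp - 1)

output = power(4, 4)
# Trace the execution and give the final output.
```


power(4, 4)
= 4 * power(4, 3)
= 4 * 4 * power(4, 2)
= 4 * 4 * 4 * power(4, 1)
= 4 * 4 * 4 * 4 * power(4, 0)
= 4 * 4 * 4 * 4 * 1
= 256


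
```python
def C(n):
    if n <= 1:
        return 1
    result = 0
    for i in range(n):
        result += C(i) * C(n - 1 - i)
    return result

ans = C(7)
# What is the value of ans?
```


C(7)
= sum of C(i) * C(7-1-i) for i in 0..6
First compute sub-values bottom-up:
  C(0) = 1, C(1) = 1
  C(2) = 1*1 + 1*1 = 2
  C(3) = 1*2 + 1*1 + 2*1 = 5
  C(4) = 1*5 + 1*2 + 2*1 + 5*1 = 14
  C(5) = 1*14 + 1*5 + 2*2 + 5*1 + 14*1 = 42
  C(6) = 1*42 + 1*14 + 2*5 + 5*2 + 14*1 + 42*1 = 132
Now C(7):
  C(0)*C(6) = 1*132 = 132
  C(1)*C(5) = 1*42 = 42
  C(2)*C(4) = 2*14 = 28
  C(3)*C(3) = 5*5 = 25
  C(4)*C(2) = 14*2 = 28
  C(5)*C(1) = 42*1 = 42
  C(6)*C(0) = 132*1 = 132
= 132 + 42 + 28 + 25 + 28 + 42 + 132
= 429


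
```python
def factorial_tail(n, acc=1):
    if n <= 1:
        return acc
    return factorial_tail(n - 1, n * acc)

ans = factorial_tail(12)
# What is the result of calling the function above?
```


factorial_tail(12, 1)
= factorial_tail(11, 12 * 1) = factorial_tail(11, 12)
= factorial_tail(10, 11 * 12) = factorial_tail(10, 132)
= factorial_tail(9, 10 * 132) = factorial_tail(9, 1320)
= factorial_tail(8, 9 * 1320) = factorial_tail(8, 11880)
= factorial_tail(7, 8 * 11880) = factorial_tail(7, 95040)
= factorial_tail(6, 7 * 95040) = factorial_tail(6, 665280)
= factorial_tail(5, 6 * 665280) = factorial_tail(5, 3991680)
= factorial_tail(4, 5 * 3991680) = factorial_tail(4, 19958400)
= factorial_tail(3, 4 * 19958400) = factorial_tail(3, 79833600)
= factorial_tail(2, 3 * 79833600) = factorial_tail(2, 239500800)
= factorial_tail(1, 2 * 239500800) = factorial_tail(1, 479001600)
n <= 1, return acc = 479001600


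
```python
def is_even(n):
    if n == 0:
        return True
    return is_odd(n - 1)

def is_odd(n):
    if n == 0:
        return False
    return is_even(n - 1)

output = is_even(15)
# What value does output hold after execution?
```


is_even(15)
= is_odd(14)
= is_even(13)
= is_odd(12)
= is_even(11)
= is_odd(10)
= is_even(9)
= is_odd(8)
= is_even(7)
= is_odd(6)
= is_even(5)
= is_odd(4)
= is_even(3)
= is_odd(2)
= is_even(1)
= is_odd(0)
n == 0: return False
= False


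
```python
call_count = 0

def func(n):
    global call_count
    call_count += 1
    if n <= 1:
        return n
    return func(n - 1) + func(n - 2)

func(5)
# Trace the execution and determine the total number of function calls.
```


func(5) calls func(4) and func(3); each non-base call branches into two more.
Let C(k) = total number of calls made by func(k), including the call to func(k) itself.
Base cases: C(0) = 1, C(1) = 1
Recurrence: C(k) = 1 + C(k-1) + C(k-2)
  C(2) = 1 + C(1) + C(0) = 1 + 1 + 1 = 3
  C(3) = 1 + C(2) + C(1) = 1 + 3 + 1 = 5
  C(4) = 1 + C(3) + C(2) = 1 + 5 + 3 = 9
  C(5) = 1 + C(4) + C(3) = 1 + 9 + 5 = 15
Total calls = C(5) = 15


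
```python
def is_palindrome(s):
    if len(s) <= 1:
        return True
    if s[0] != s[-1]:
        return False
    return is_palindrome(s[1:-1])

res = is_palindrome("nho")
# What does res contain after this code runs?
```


is_palindrome("nho")
"nho": s[0]='n' != s[-1]='o' -> False
= False


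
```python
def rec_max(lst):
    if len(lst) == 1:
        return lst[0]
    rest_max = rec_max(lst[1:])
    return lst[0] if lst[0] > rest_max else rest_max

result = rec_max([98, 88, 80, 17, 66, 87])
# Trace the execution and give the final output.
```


rec_max([98, 88, 80, 17, 66, 87])
= compare 98 with rec_max([88, 80, 17, 66, 87])
= compare 88 with rec_max([80, 17, 66, 87])
= compare 80 with rec_max([17, 66, 87])
= compare 17 with rec_max([66, 87])
= compare 66 with rec_max([87])
Base: rec_max([87]) = 87
compare 66 with 87: max = 87
compare 17 with 87: max = 87
compare 80 with 87: max = 87
compare 88 with 87: max = 88
compare 98 with 88: max = 98
= 98


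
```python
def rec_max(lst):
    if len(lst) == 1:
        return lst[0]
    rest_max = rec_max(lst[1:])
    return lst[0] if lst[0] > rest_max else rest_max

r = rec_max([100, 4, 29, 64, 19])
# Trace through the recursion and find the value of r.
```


rec_max([100, 4, 29, 64, 19])
= compare 100 with rec_max([4, 29, 64, 19])
= compare 4 with rec_max([29, 64, 19])
= compare 29 with rec_max([64, 19])
= compare 64 with rec_max([19])
Base: rec_max([19]) = 19
compare 64 with 19: max = 64
compare 29 with 64: max = 64
compare 4 with 64: max = 64
compare 100 with 64: max = 100
= 100


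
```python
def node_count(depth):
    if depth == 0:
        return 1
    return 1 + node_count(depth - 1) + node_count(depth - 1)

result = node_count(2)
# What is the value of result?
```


node_count(2)
= 1 + node_count(1) + node_count(1)
= 1 + 2 * node_count(1)
node_count(k) = 2^(k+1) - 1
node_count(0) = 1
node_count(1) = 3
node_count(2) = 7
node_count(2) = 2^3 - 1 = 7


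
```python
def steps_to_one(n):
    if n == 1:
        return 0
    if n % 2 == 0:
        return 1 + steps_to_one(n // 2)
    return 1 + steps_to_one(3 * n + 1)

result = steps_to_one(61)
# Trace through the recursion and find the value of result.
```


steps_to_one(61)
61 is odd -> 3*61+1 = 184 -> steps_to_one(184)
184 is even -> steps_to_one(92)
92 is even -> steps_to_one(46)
46 is even -> steps_to_one(23)
23 is odd -> 3*23+1 = 70 -> steps_to_one(70)
70 is even -> steps_to_one(35)
35 is odd -> 3*35+1 = 106 -> steps_to_one(106)
106 is even -> steps_to_one(53)
53 is odd -> 3*53+1 = 160 -> steps_to_one(160)
160 is even -> steps_to_one(80)
80 is even -> steps_to_one(40)
40 is even -> steps_to_one(20)
20 is even -> steps_to_one(10)
10 is even -> steps_to_one(5)
5 is odd -> 3*5+1 = 16 -> steps_to_one(16)
16 is even -> steps_to_one(8)
8 is even -> steps_to_one(4)
4 is even -> steps_to_one(2)
2 is even -> steps_to_one(1)
Reached 1 after 19 steps
= 19


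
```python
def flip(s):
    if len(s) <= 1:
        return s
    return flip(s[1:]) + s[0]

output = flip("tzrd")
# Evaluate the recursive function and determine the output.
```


flip("tzrd")
= flip("zrd") + "t"
= flip("rd") + "z" + "t"
= flip("d") + "r" + "z" + "t"
= "d" + "r" + "z" + "t"
= "drzt"


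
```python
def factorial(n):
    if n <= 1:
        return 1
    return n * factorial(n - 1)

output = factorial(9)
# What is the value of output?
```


factorial(9)
= 9 * factorial(8)
= 9 * 8 * factorial(7)
= 9 * 8 * 7 * factorial(6)
= 9 * 8 * 7 * 6 * factorial(5)
= 9 * 8 * 7 * 6 * 5 * factorial(4)
= 9 * 8 * 7 * 6 * 5 * 4 * factorial(3)
= 9 * 8 * 7 * 6 * 5 * 4 * 3 * factorial(2)
= 9 * 8 * 7 * 6 * 5 * 4 * 3 * 2 * factorial(1)
= 9 * 8 * 7 * 6 * 5 * 4 * 3 * 2 * 1
= 362880


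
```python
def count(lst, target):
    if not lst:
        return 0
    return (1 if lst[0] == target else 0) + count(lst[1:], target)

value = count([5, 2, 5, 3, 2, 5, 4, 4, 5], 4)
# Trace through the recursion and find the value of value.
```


count([5, 2, 5, 3, 2, 5, 4, 4, 5], 4)
lst[0]=5 != 4: 0 + count([2, 5, 3, 2, 5, 4, 4, 5], 4)
lst[0]=2 != 4: 0 + count([5, 3, 2, 5, 4, 4, 5], 4)
lst[0]=5 != 4: 0 + count([3, 2, 5, 4, 4, 5], 4)
lst[0]=3 != 4: 0 + count([2, 5, 4, 4, 5], 4)
lst[0]=2 != 4: 0 + count([5, 4, 4, 5], 4)
lst[0]=5 != 4: 0 + count([4, 4, 5], 4)
lst[0]=4 == 4: 1 + count([4, 5], 4)
lst[0]=4 == 4: 1 + count([5], 4)
lst[0]=5 != 4: 0 + count([], 4)
= 2


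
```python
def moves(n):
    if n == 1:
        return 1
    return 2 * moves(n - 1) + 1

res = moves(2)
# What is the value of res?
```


moves(2)
= 2 * moves(1) + 1
Now compute bottom-up:
moves(1) = 1
moves(2) = 2 * 1 + 1 = 3
= 3


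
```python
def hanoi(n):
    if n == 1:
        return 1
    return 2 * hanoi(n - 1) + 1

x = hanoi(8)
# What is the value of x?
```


hanoi(8)
= 2 * hanoi(7) + 1
= 2 * (2 * hanoi(6) + 1) + 1
= 2 * (2 * (2 * hanoi(5) + 1) + 1) + 1
= 2 * (2 * (2 * (2 * hanoi(4) + 1) + 1) + 1) + 1
= 2 * (2 * (2 * (2 * (2 * hanoi(3) + 1) + 1) + 1) + 1) + 1
= 2 * (2 * (2 * (2 * (2 * (2 * hanoi(2) + 1) + 1) + 1) + 1) + 1) + 1
= 2 * (2 * (2 * (2 * (2 * (2 * (2 * hanoi(1) + 1) + 1) + 1) + 1) + 1) + 1) + 1
Now compute bottom-up:
hanoi(1) = 1
hanoi(2) = 2 * 1 + 1 = 3
hanoi(3) = 2 * 3 + 1 = 7
hanoi(4) = 2 * 7 + 1 = 15
hanoi(5) = 2 * 15 + 1 = 31
hanoi(6) = 2 * 31 + 1 = 63
hanoi(7) = 2 * 63 + 1 = 127
hanoi(8) = 2 * 127 + 1 = 255
= 255


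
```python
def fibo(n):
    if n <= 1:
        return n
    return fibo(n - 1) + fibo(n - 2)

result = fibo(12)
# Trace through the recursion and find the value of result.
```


fibo(12)
= fibo(11) + fibo(10)
= (fibo(10) + fibo(9)) + fibo(10)
Computing bottom-up: fibo(0)=0, fibo(1)=1, fibo(2)=1, fibo(3)=2, fibo(4)=3, fibo(5)=5, fibo(6)=8, fibo(7)=13, fibo(8)=21, fibo(9)=34, fibo(10)=55, fibo(11)=89, fibo(12)=144
= 144


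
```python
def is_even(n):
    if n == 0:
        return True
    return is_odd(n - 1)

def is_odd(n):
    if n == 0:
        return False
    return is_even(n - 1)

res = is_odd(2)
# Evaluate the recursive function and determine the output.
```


is_odd(2)
= is_even(1)
= is_odd(0)
n == 0: return False
= False


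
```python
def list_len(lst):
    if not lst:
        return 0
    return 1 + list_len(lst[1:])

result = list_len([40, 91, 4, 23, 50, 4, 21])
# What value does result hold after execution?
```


list_len([40, 91, 4, 23, 50, 4, 21])
= 1 + list_len([91, 4, 23, 50, 4, 21])
= 1 + 1 + list_len([4, 23, 50, 4, 21])
= 1 + 1 + 1 + list_len([23, 50, 4, 21])
= 1 + 1 + 1 + 1 + list_len([50, 4, 21])
= 1 + 1 + 1 + 1 + 1 + list_len([4, 21])
= 1 + 1 + 1 + 1 + 1 + 1 + list_len([21])
= 1 + 1 + 1 + 1 + 1 + 1 + 1 + list_len([])
= 1 + 1 + 1 + 1 + 1 + 1 + 1 + 0
= 7


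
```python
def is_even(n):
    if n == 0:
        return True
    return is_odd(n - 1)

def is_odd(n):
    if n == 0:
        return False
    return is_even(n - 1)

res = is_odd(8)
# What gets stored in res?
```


is_odd(8)
= is_even(7)
= is_odd(6)
= is_even(5)
= is_odd(4)
= is_even(3)
= is_odd(2)
= is_even(1)
= is_odd(0)
n == 0: return False
= False


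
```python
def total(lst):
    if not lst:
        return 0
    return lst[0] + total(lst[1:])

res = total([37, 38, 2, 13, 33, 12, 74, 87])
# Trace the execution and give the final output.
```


total([37, 38, 2, 13, 33, 12, 74, 87])
= 37 + total([38, 2, 13, 33, 12, 74, 87])
= 37 + 38 + total([2, 13, 33, 12, 74, 87])
= 37 + 38 + 2 + total([13, 33, 12, 74, 87])
= 37 + 38 + 2 + 13 + total([33, 12, 74, 87])
= 37 + 38 + 2 + 13 + 33 + total([12, 74, 87])
= 37 + 38 + 2 + 13 + 33 + 12 + total([74, 87])
= 37 + 38 + 2 + 13 + 33 + 12 + 74 + total([87])
= 37 + 38 + 2 + 13 + 33 + 12 + 74 + 87 + total([])
= 37 + 38 + 2 + 13 + 33 + 12 + 74 + 87 + 0
= 296


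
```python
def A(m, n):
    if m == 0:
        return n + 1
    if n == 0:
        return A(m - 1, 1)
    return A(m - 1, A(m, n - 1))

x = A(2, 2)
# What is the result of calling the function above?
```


A(2, 2)
= A(1, A(2, 1))
First compute A(2, 1) = 5
= A(1, 5)
= 7


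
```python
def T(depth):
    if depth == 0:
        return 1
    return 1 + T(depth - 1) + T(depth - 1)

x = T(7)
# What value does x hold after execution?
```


T(7)
= 1 + T(6) + T(6)
= 1 + 2 * T(6)
T(k) = 2^(k+1) - 1
T(0) = 1
T(1) = 3
T(2) = 7
T(3) = 15
T(4) = 31
T(7) = 2^8 - 1 = 255


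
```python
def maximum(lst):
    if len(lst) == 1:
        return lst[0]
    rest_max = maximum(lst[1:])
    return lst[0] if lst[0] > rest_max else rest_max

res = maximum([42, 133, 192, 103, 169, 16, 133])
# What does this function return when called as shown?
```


maximum([42, 133, 192, 103, 169, 16, 133])
= compare 42 with maximum([133, 192, 103, 169, 16, 133])
= compare 133 with maximum([192, 103, 169, 16, 133])
= compare 192 with maximum([103, 169, 16, 133])
= compare 103 with maximum([169, 16, 133])
= compare 169 with maximum([16, 133])
= compare 16 with maximum([133])
Base: maximum([133]) = 133
compare 16 with 133: max = 133
compare 169 with 133: max = 169
compare 103 with 169: max = 169
compare 192 with 169: max = 192
compare 133 with 192: max = 192
compare 42 with 192: max = 192
= 192


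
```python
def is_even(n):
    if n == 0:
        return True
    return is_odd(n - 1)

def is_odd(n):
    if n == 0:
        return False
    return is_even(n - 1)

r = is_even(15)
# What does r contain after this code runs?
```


is_even(15)
= is_odd(14)
= is_even(13)
= is_odd(12)
= is_even(11)
= is_odd(10)
= is_even(9)
= is_odd(8)
= is_even(7)
= is_odd(6)
= is_even(5)
= is_odd(4)
= is_even(3)
= is_odd(2)
= is_even(1)
= is_odd(0)
n == 0: return False
= False


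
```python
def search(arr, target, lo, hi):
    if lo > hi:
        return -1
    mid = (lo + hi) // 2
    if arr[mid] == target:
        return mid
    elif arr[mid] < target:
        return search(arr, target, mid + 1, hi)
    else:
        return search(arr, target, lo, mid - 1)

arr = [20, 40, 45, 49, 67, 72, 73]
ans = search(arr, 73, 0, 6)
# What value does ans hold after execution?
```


search(arr, 73, 0, 6)
lo=0, hi=6, mid=3, arr[mid]=49
49 < 73, search right half
lo=4, hi=6, mid=5, arr[mid]=72
72 < 73, search right half
lo=6, hi=6, mid=6, arr[mid]=73
arr[6] == 73, found at index 6
= 6


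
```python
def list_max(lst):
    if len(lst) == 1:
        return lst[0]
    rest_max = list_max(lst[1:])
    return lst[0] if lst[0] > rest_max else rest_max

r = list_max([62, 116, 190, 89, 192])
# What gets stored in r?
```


list_max([62, 116, 190, 89, 192])
= compare 62 with list_max([116, 190, 89, 192])
= compare 116 with list_max([190, 89, 192])
= compare 190 with list_max([89, 192])
= compare 89 with list_max([192])
Base: list_max([192]) = 192
compare 89 with 192: max = 192
compare 190 with 192: max = 192
compare 116 with 192: max = 192
compare 62 with 192: max = 192
= 192


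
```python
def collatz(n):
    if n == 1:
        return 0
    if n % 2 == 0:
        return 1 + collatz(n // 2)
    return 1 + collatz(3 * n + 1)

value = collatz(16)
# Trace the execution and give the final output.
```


collatz(16)
16 is even -> collatz(8)
8 is even -> collatz(4)
4 is even -> collatz(2)
2 is even -> collatz(1)
Reached 1 after 4 steps
= 4


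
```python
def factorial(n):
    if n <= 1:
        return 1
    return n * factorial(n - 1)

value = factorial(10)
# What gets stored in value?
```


factorial(10)
= 10 * factorial(9)
= 10 * 9 * factorial(8)
= 10 * 9 * 8 * factorial(7)
= 10 * 9 * 8 * 7 * factorial(6)
= 10 * 9 * 8 * 7 * 6 * factorial(5)
= 10 * 9 * 8 * 7 * 6 * 5 * factorial(4)
= 10 * 9 * 8 * 7 * 6 * 5 * 4 * factorial(3)
= 10 * 9 * 8 * 7 * 6 * 5 * 4 * 3 * factorial(2)
= 10 * 9 * 8 * 7 * 6 * 5 * 4 * 3 * 2 * factorial(1)
= 10 * 9 * 8 * 7 * 6 * 5 * 4 * 3 * 2 * 1
= 3628800


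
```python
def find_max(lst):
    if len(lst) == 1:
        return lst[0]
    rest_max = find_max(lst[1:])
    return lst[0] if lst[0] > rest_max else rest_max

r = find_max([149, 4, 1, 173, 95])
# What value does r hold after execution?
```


find_max([149, 4, 1, 173, 95])
= compare 149 with find_max([4, 1, 173, 95])
= compare 4 with find_max([1, 173, 95])
= compare 1 with find_max([173, 95])
= compare 173 with find_max([95])
Base: find_max([95]) = 95
compare 173 with 95: max = 173
compare 1 with 173: max = 173
compare 4 with 173: max = 173
compare 149 with 173: max = 173
= 173


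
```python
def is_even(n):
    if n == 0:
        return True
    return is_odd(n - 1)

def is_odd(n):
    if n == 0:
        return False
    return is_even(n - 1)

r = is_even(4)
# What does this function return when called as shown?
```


is_even(4)
= is_odd(3)
= is_even(2)
= is_odd(1)
= is_even(0)
n == 0: return True
= True


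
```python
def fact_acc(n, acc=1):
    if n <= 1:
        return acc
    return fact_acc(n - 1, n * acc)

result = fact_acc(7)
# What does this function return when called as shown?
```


fact_acc(7, 1)
= fact_acc(6, 7 * 1) = fact_acc(6, 7)
= fact_acc(5, 6 * 7) = fact_acc(5, 42)
= fact_acc(4, 5 * 42) = fact_acc(4, 210)
= fact_acc(3, 4 * 210) = fact_acc(3, 840)
= fact_acc(2, 3 * 840) = fact_acc(2, 2520)
= fact_acc(1, 2 * 2520) = fact_acc(1, 5040)
n <= 1, return acc = 5040


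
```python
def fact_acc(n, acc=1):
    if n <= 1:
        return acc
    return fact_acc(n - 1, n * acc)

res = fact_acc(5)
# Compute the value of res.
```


fact_acc(5, 1)
= fact_acc(4, 5 * 1) = fact_acc(4, 5)
= fact_acc(3, 4 * 5) = fact_acc(3, 20)
= fact_acc(2, 3 * 20) = fact_acc(2, 60)
= fact_acc(1, 2 * 60) = fact_acc(1, 120)
n <= 1, return acc = 120


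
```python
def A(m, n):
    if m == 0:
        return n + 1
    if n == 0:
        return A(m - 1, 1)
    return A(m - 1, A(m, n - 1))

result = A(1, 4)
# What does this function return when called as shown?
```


A(1, 4)
= A(0, A(1, 3))
First compute A(1, 3) = 5
= A(0, 5)
= 6


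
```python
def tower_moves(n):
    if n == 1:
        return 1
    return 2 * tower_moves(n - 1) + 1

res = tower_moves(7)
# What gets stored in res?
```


tower_moves(7)
= 2 * tower_moves(6) + 1
= 2 * (2 * tower_moves(5) + 1) + 1
= 2 * (2 * (2 * tower_moves(4) + 1) + 1) + 1
= 2 * (2 * (2 * (2 * tower_moves(3) + 1) + 1) + 1) + 1
= 2 * (2 * (2 * (2 * (2 * tower_moves(2) + 1) + 1) + 1) + 1) + 1
= 2 * (2 * (2 * (2 * (2 * (2 * tower_moves(1) + 1) + 1) + 1) + 1) + 1) + 1
Now compute bottom-up:
tower_moves(1) = 1
tower_moves(2) = 2 * 1 + 1 = 3
tower_moves(3) = 2 * 3 + 1 = 7
tower_moves(4) = 2 * 7 + 1 = 15
tower_moves(5) = 2 * 15 + 1 = 31
tower_moves(6) = 2 * 31 + 1 = 63
tower_moves(7) = 2 * 63 + 1 = 127
= 127


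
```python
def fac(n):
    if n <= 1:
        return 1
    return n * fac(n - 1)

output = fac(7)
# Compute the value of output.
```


fac(7)
= 7 * fac(6)
= 7 * 6 * fac(5)
= 7 * 6 * 5 * fac(4)
= 7 * 6 * 5 * 4 * fac(3)
= 7 * 6 * 5 * 4 * 3 * fac(2)
= 7 * 6 * 5 * 4 * 3 * 2 * fac(1)
= 7 * 6 * 5 * 4 * 3 * 2 * 1
= 5040


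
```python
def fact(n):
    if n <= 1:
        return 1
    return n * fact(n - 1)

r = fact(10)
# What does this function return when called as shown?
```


fact(10)
= 10 * fact(9)
= 10 * 9 * fact(8)
= 10 * 9 * 8 * fact(7)
= 10 * 9 * 8 * 7 * fact(6)
= 10 * 9 * 8 * 7 * 6 * fact(5)
= 10 * 9 * 8 * 7 * 6 * 5 * fact(4)
= 10 * 9 * 8 * 7 * 6 * 5 * 4 * fact(3)
= 10 * 9 * 8 * 7 * 6 * 5 * 4 * 3 * fact(2)
= 10 * 9 * 8 * 7 * 6 * 5 * 4 * 3 * 2 * fact(1)
= 10 * 9 * 8 * 7 * 6 * 5 * 4 * 3 * 2 * 1
= 3628800


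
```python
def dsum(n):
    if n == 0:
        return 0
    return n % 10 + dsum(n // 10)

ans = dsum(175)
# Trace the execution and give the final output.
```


dsum(175)
= 5 + dsum(17)
= 5 + 7 + dsum(1)
= 5 + 7 + 1 + dsum(0)
= 5 + 7 + 1 + 0
= 13


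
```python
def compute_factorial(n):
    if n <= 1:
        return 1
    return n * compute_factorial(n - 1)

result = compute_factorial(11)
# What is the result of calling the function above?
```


compute_factorial(11)
= 11 * compute_factorial(10)
= 11 * 10 * compute_factorial(9)
= 11 * 10 * 9 * compute_factorial(8)
= 11 * 10 * 9 * 8 * compute_factorial(7)
= 11 * 10 * 9 * 8 * 7 * compute_factorial(6)
= 11 * 10 * 9 * 8 * 7 * 6 * compute_factorial(5)
= 11 * 10 * 9 * 8 * 7 * 6 * 5 * compute_factorial(4)
= 11 * 10 * 9 * 8 * 7 * 6 * 5 * 4 * compute_factorial(3)
= 11 * 10 * 9 * 8 * 7 * 6 * 5 * 4 * 3 * compute_factorial(2)
= 11 * 10 * 9 * 8 * 7 * 6 * 5 * 4 * 3 * 2 * compute_factorial(1)
= 11 * 10 * 9 * 8 * 7 * 6 * 5 * 4 * 3 * 2 * 1
= 39916800


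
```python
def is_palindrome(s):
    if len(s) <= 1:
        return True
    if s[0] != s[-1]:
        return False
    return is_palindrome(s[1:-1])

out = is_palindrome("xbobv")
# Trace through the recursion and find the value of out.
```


is_palindrome("xbobv")
"xbobv": s[0]='x' != s[-1]='v' -> False
= False


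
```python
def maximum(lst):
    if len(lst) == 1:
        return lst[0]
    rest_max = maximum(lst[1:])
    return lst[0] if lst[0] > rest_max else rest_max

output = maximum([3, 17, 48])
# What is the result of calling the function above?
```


maximum([3, 17, 48])
= compare 3 with maximum([17, 48])
= compare 17 with maximum([48])
Base: maximum([48]) = 48
compare 17 with 48: max = 48
compare 3 with 48: max = 48
= 48


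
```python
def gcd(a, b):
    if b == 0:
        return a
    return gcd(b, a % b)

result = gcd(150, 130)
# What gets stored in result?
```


gcd(150, 130)
= gcd(130, 150 % 130) = gcd(130, 20)
= gcd(20, 130 % 20) = gcd(20, 10)
= gcd(10, 20 % 10) = gcd(10, 0)
b == 0, return a = 10


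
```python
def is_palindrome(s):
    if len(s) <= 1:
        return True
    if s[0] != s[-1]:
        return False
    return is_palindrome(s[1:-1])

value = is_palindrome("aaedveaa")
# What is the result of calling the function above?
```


is_palindrome("aaedveaa")
"aaedveaa": s[0]='a' == s[-1]='a' -> is_palindrome("aedvea")
"aedvea": s[0]='a' == s[-1]='a' -> is_palindrome("edve")
"edve": s[0]='e' == s[-1]='e' -> is_palindrome("dv")
"dv": s[0]='d' != s[-1]='v' -> False
= False


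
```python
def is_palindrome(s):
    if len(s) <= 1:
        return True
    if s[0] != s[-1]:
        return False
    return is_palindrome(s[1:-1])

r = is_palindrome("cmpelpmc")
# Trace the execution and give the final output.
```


is_palindrome("cmpelpmc")
"cmpelpmc": s[0]='c' == s[-1]='c' -> is_palindrome("mpelpm")
"mpelpm": s[0]='m' == s[-1]='m' -> is_palindrome("pelp")
"pelp": s[0]='p' == s[-1]='p' -> is_palindrome("el")
"el": s[0]='e' != s[-1]='l' -> False
= False


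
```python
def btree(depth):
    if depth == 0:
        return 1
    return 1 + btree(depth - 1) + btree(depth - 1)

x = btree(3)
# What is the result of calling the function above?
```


btree(3)
= 1 + btree(2) + btree(2)
= 1 + 2 * btree(2)
btree(k) = 2^(k+1) - 1
btree(0) = 1
btree(1) = 3
btree(2) = 7
btree(3) = 15
btree(3) = 2^4 - 1 = 15


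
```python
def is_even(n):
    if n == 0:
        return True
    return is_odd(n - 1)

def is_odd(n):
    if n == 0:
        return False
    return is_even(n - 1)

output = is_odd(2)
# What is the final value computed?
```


is_odd(2)
= is_even(1)
= is_odd(0)
n == 0: return False
= False


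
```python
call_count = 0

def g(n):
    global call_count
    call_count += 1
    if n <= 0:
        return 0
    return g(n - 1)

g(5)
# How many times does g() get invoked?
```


g(5) calls g(4) calls ... calls g(0)
Total calls: 5 + 1 (for base case) = 6


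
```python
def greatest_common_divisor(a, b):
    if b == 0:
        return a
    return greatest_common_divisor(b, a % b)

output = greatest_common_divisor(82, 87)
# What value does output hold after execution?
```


greatest_common_divisor(82, 87)
= greatest_common_divisor(87, 82 % 87) = greatest_common_divisor(87, 82)
= greatest_common_divisor(82, 87 % 82) = greatest_common_divisor(82, 5)
= greatest_common_divisor(5, 82 % 5) = greatest_common_divisor(5, 2)
= greatest_common_divisor(2, 5 % 2) = greatest_common_divisor(2, 1)
= greatest_common_divisor(1, 2 % 1) = greatest_common_divisor(1, 0)
b == 0, return a = 1


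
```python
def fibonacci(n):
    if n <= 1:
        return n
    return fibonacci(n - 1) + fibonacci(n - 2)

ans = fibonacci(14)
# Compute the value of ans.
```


fibonacci(14)
= fibonacci(13) + fibonacci(12)
= (fibonacci(12) + fibonacci(11)) + fibonacci(12)
Computing bottom-up: fibonacci(0)=0, fibonacci(1)=1, fibonacci(2)=1, fibonacci(3)=2, fibonacci(4)=3, fibonacci(5)=5, fibonacci(6)=8, fibonacci(7)=13, fibonacci(8)=21, fibonacci(9)=34, fibonacci(10)=55, fibonacci(11)=89, fibonacci(12)=144, fibonacci(13)=233, fibonacci(14)=377
= 377


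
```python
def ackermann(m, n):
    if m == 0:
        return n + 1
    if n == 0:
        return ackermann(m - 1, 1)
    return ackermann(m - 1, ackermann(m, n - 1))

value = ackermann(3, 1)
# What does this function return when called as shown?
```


ackermann(3, 1)
= ackermann(2, ackermann(3, 0))
First compute ackermann(3, 0) = 5
= ackermann(2, 5)
= 13


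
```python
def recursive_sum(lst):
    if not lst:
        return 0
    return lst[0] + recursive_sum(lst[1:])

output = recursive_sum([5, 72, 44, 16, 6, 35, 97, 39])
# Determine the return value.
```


recursive_sum([5, 72, 44, 16, 6, 35, 97, 39])
= 5 + recursive_sum([72, 44, 16, 6, 35, 97, 39])
= 5 + 72 + recursive_sum([44, 16, 6, 35, 97, 39])
= 5 + 72 + 44 + recursive_sum([16, 6, 35, 97, 39])
= 5 + 72 + 44 + 16 + recursive_sum([6, 35, 97, 39])
= 5 + 72 + 44 + 16 + 6 + recursive_sum([35, 97, 39])
= 5 + 72 + 44 + 16 + 6 + 35 + recursive_sum([97, 39])
= 5 + 72 + 44 + 16 + 6 + 35 + 97 + recursive_sum([39])
= 5 + 72 + 44 + 16 + 6 + 35 + 97 + 39 + recursive_sum([])
= 5 + 72 + 44 + 16 + 6 + 35 + 97 + 39 + 0
= 314


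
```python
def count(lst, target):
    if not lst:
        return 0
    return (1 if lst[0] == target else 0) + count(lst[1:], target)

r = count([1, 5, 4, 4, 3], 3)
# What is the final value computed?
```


count([1, 5, 4, 4, 3], 3)
lst[0]=1 != 3: 0 + count([5, 4, 4, 3], 3)
lst[0]=5 != 3: 0 + count([4, 4, 3], 3)
lst[0]=4 != 3: 0 + count([4, 3], 3)
lst[0]=4 != 3: 0 + count([3], 3)
lst[0]=3 == 3: 1 + count([], 3)
= 1


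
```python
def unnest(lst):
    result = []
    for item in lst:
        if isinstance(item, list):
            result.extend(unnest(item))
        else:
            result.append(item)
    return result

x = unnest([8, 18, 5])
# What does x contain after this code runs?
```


unnest([8, 18, 5])
Processing each element:
  8 is not a list -> append 8
  18 is not a list -> append 18
  5 is not a list -> append 5
= [8, 18, 5]


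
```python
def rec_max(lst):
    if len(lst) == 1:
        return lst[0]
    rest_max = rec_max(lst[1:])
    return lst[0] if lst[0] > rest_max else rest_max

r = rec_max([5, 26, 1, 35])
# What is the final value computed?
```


rec_max([5, 26, 1, 35])
= compare 5 with rec_max([26, 1, 35])
= compare 26 with rec_max([1, 35])
= compare 1 with rec_max([35])
Base: rec_max([35]) = 35
compare 1 with 35: max = 35
compare 26 with 35: max = 35
compare 5 with 35: max = 35
= 35


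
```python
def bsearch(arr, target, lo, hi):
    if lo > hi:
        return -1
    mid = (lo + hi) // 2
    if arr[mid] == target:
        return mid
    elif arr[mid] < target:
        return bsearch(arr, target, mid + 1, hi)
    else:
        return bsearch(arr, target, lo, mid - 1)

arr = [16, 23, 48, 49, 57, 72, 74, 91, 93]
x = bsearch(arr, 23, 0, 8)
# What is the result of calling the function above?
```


bsearch(arr, 23, 0, 8)
lo=0, hi=8, mid=4, arr[mid]=57
57 > 23, search left half
lo=0, hi=3, mid=1, arr[mid]=23
arr[1] == 23, found at index 1
= 1


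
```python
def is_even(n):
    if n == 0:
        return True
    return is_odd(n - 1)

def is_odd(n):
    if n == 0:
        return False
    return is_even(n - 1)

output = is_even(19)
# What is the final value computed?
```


is_even(19)
= is_odd(18)
= is_even(17)
= is_odd(16)
= is_even(15)
= is_odd(14)
= is_even(13)
= is_odd(12)
= is_even(11)
= is_odd(10)
= is_even(9)
= is_odd(8)
= is_even(7)
= is_odd(6)
= is_even(5)
= is_odd(4)
= is_even(3)
= is_odd(2)
= is_even(1)
= is_odd(0)
n == 0: return False
= False


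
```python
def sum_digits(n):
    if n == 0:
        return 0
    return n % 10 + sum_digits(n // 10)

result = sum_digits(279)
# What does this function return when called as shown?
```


sum_digits(279)
= 9 + sum_digits(27)
= 9 + 7 + sum_digits(2)
= 9 + 7 + 2 + sum_digits(0)
= 9 + 7 + 2 + 0
= 18


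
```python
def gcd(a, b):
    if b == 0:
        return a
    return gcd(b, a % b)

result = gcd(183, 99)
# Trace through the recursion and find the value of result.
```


gcd(183, 99)
= gcd(99, 183 % 99) = gcd(99, 84)
= gcd(84, 99 % 84) = gcd(84, 15)
= gcd(15, 84 % 15) = gcd(15, 9)
= gcd(9, 15 % 9) = gcd(9, 6)
= gcd(6, 9 % 6) = gcd(6, 3)
= gcd(3, 6 % 3) = gcd(3, 0)
b == 0, return a = 3


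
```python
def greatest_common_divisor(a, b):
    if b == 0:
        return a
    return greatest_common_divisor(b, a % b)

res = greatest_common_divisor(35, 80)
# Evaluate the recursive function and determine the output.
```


greatest_common_divisor(35, 80)
= greatest_common_divisor(80, 35 % 80) = greatest_common_divisor(80, 35)
= greatest_common_divisor(35, 80 % 35) = greatest_common_divisor(35, 10)
= greatest_common_divisor(10, 35 % 10) = greatest_common_divisor(10, 5)
= greatest_common_divisor(5, 10 % 5) = greatest_common_divisor(5, 0)
b == 0, return a = 5


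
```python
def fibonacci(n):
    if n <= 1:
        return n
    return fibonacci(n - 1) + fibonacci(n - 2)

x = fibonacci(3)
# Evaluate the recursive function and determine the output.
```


fibonacci(3)
= fibonacci(2) + fibonacci(1)
Computing bottom-up: fibonacci(0)=0, fibonacci(1)=1, fibonacci(2)=1, fibonacci(3)=2
= 2


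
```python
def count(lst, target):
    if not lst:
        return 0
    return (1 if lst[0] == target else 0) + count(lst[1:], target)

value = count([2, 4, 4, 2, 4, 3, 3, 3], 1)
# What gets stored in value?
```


count([2, 4, 4, 2, 4, 3, 3, 3], 1)
lst[0]=2 != 1: 0 + count([4, 4, 2, 4, 3, 3, 3], 1)
lst[0]=4 != 1: 0 + count([4, 2, 4, 3, 3, 3], 1)
lst[0]=4 != 1: 0 + count([2, 4, 3, 3, 3], 1)
lst[0]=2 != 1: 0 + count([4, 3, 3, 3], 1)
lst[0]=4 != 1: 0 + count([3, 3, 3], 1)
lst[0]=3 != 1: 0 + count([3, 3], 1)
lst[0]=3 != 1: 0 + count([3], 1)
lst[0]=3 != 1: 0 + count([], 1)
= 0


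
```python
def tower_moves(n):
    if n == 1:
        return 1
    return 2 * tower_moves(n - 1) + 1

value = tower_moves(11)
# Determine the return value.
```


tower_moves(11)
= 2 * tower_moves(10) + 1
= 2 * (2 * tower_moves(9) + 1) + 1
= 2 * (2 * (2 * tower_moves(8) + 1) + 1) + 1
= 2 * (2 * (2 * (2 * tower_moves(7) + 1) + 1) + 1) + 1
= 2 * (2 * (2 * (2 * (2 * tower_moves(6) + 1) + 1) + 1) + 1) + 1
= 2 * (2 * (2 * (2 * (2 * (2 * tower_moves(5) + 1) + 1) + 1) + 1) + 1) + 1
= 2 * (2 * (2 * (2 * (2 * (2 * (2 * tower_moves(4) + 1) + 1) + 1) + 1) + 1) + 1) + 1
= 2 * (2 * (2 * (2 * (2 * (2 * (2 * (2 * tower_moves(3) + 1) + 1) + 1) + 1) + 1) + 1) + 1) + 1
= 2 * (2 * (2 * (2 * (2 * (2 * (2 * (2 * (2 * tower_moves(2) + 1) + 1) + 1) + 1) + 1) + 1) + 1) + 1) + 1
= 2 * (2 * (2 * (2 * (2 * (2 * (2 * (2 * (2 * (2 * tower_moves(1) + 1) + 1) + 1) + 1) + 1) + 1) + 1) + 1) + 1) + 1
Now compute bottom-up:
tower_moves(1) = 1
tower_moves(2) = 2 * 1 + 1 = 3
tower_moves(3) = 2 * 3 + 1 = 7
tower_moves(4) = 2 * 7 + 1 = 15
tower_moves(5) = 2 * 15 + 1 = 31
tower_moves(6) = 2 * 31 + 1 = 63
tower_moves(7) = 2 * 63 + 1 = 127
tower_moves(8) = 2 * 127 + 1 = 255
tower_moves(9) = 2 * 255 + 1 = 511
tower_moves(10) = 2 * 511 + 1 = 1023
tower_moves(11) = 2 * 1023 + 1 = 2047
= 2047


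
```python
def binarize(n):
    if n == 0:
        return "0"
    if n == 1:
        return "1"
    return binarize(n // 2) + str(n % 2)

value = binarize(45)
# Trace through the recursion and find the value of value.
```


binarize(45)
= binarize(22) + "1"
= binarize(11) + "0" + "1"
= binarize(5) + "1" + "0" + "1"
= binarize(2) + "1" + "1" + "0" + "1"
= binarize(1) + "0" + "1" + "1" + "0" + "1"
= "1" + "0" + "1" + "1" + "0" + "1"
= "101101"


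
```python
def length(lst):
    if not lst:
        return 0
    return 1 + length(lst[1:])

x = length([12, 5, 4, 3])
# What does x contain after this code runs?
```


length([12, 5, 4, 3])
= 1 + length([5, 4, 3])
= 1 + 1 + length([4, 3])
= 1 + 1 + 1 + length([3])
= 1 + 1 + 1 + 1 + length([])
= 1 + 1 + 1 + 1 + 0
= 4


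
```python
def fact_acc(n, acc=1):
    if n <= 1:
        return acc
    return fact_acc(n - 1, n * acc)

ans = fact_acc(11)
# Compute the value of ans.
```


fact_acc(11, 1)
= fact_acc(10, 11 * 1) = fact_acc(10, 11)
= fact_acc(9, 10 * 11) = fact_acc(9, 110)
= fact_acc(8, 9 * 110) = fact_acc(8, 990)
= fact_acc(7, 8 * 990) = fact_acc(7, 7920)
= fact_acc(6, 7 * 7920) = fact_acc(6, 55440)
= fact_acc(5, 6 * 55440) = fact_acc(5, 332640)
= fact_acc(4, 5 * 332640) = fact_acc(4, 1663200)
= fact_acc(3, 4 * 1663200) = fact_acc(3, 6652800)
= fact_acc(2, 3 * 6652800) = fact_acc(2, 19958400)
= fact_acc(1, 2 * 19958400) = fact_acc(1, 39916800)
n <= 1, return acc = 39916800


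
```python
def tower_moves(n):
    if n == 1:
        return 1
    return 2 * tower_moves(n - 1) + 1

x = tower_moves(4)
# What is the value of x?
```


tower_moves(4)
= 2 * tower_moves(3) + 1
= 2 * (2 * tower_moves(2) + 1) + 1
= 2 * (2 * (2 * tower_moves(1) + 1) + 1) + 1
Now compute bottom-up:
tower_moves(1) = 1
tower_moves(2) = 2 * 1 + 1 = 3
tower_moves(3) = 2 * 3 + 1 = 7
tower_moves(4) = 2 * 7 + 1 = 15
= 15


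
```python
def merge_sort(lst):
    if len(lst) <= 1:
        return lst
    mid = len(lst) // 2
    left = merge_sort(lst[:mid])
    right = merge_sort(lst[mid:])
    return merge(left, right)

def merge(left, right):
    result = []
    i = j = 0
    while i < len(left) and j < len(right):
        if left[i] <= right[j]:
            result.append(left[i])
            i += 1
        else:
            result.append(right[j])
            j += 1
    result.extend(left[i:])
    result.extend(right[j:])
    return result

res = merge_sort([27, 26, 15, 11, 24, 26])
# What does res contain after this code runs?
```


merge_sort([27, 26, 15, 11, 24, 26])
Split into [27, 26, 15] and [11, 24, 26]
Left sorted: [15, 26, 27]
Right sorted: [11, 24, 26]
Merge [15, 26, 27] and [11, 24, 26]
= [11, 15, 24, 26, 26, 27]


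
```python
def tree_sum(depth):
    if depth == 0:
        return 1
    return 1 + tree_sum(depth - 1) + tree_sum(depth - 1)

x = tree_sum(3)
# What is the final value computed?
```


tree_sum(3)
= 1 + tree_sum(2) + tree_sum(2)
= 1 + 2 * tree_sum(2)
tree_sum(k) = 2^(k+1) - 1
tree_sum(0) = 1
tree_sum(1) = 3
tree_sum(2) = 7
tree_sum(3) = 15
tree_sum(3) = 2^4 - 1 = 15


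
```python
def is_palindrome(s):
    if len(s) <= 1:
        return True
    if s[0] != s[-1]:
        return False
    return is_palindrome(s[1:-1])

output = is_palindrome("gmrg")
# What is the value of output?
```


is_palindrome("gmrg")
"gmrg": s[0]='g' == s[-1]='g' -> is_palindrome("mr")
"mr": s[0]='m' != s[-1]='r' -> False
= False


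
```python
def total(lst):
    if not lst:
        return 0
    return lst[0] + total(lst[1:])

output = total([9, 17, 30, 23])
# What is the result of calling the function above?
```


total([9, 17, 30, 23])
= 9 + total([17, 30, 23])
= 9 + 17 + total([30, 23])
= 9 + 17 + 30 + total([23])
= 9 + 17 + 30 + 23 + total([])
= 9 + 17 + 30 + 23 + 0
= 79


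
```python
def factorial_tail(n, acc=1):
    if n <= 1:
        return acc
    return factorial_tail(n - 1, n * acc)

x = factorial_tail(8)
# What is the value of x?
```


factorial_tail(8, 1)
= factorial_tail(7, 8 * 1) = factorial_tail(7, 8)
= factorial_tail(6, 7 * 8) = factorial_tail(6, 56)
= factorial_tail(5, 6 * 56) = factorial_tail(5, 336)
= factorial_tail(4, 5 * 336) = factorial_tail(4, 1680)
= factorial_tail(3, 4 * 1680) = factorial_tail(3, 6720)
= factorial_tail(2, 3 * 6720) = factorial_tail(2, 20160)
= factorial_tail(1, 2 * 20160) = factorial_tail(1, 40320)
n <= 1, return acc = 40320


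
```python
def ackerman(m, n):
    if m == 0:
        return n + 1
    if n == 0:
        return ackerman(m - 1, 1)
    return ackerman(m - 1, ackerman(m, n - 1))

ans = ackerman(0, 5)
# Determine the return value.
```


ackerman(0, 5)
m == 0: return 5 + 1 = 6
= 6


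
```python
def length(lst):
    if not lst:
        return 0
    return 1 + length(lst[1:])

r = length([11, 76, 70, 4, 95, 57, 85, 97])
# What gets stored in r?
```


length([11, 76, 70, 4, 95, 57, 85, 97])
= 1 + length([76, 70, 4, 95, 57, 85, 97])
= 1 + 1 + length([70, 4, 95, 57, 85, 97])
= 1 + 1 + 1 + length([4, 95, 57, 85, 97])
= 1 + 1 + 1 + 1 + length([95, 57, 85, 97])
= 1 + 1 + 1 + 1 + 1 + length([57, 85, 97])
= 1 + 1 + 1 + 1 + 1 + 1 + length([85, 97])
= 1 + 1 + 1 + 1 + 1 + 1 + 1 + length([97])
= 1 + 1 + 1 + 1 + 1 + 1 + 1 + 1 + length([])
= 1 + 1 + 1 + 1 + 1 + 1 + 1 + 1 + 0
= 8


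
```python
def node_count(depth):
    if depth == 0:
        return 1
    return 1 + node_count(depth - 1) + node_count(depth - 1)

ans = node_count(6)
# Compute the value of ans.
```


node_count(6)
= 1 + node_count(5) + node_count(5)
= 1 + 2 * node_count(5)
node_count(k) = 2^(k+1) - 1
node_count(0) = 1
node_count(1) = 3
node_count(2) = 7
node_count(3) = 15
node_count(4) = 31
node_count(6) = 2^7 - 1 = 127
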